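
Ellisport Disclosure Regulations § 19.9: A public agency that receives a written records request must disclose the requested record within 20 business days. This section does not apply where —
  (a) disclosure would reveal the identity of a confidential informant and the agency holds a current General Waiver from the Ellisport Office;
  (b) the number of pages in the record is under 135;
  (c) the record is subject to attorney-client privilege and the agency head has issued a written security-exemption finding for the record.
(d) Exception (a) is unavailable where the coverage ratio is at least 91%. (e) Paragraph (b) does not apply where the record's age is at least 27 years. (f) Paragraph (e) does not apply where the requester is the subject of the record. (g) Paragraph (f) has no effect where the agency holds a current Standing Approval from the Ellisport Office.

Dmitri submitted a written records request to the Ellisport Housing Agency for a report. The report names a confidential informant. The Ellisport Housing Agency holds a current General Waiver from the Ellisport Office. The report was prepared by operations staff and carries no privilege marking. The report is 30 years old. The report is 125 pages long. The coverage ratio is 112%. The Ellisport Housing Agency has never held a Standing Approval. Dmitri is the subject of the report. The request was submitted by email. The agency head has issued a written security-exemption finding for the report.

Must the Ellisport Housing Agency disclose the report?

Exception (a) is satisfied on its face — the report names a confidential informant; a current General Waiver is held. But applying paragraph (d): (d) applies — the coverage ratio is 112%, meeting the 91% threshold. Exception (a) does not apply.
Exception (b): the number of pages in the record is 125, under the 135 limit — every condition holds. Considering the limiting provisions: (e) is triggered (the record's age is 30 years, meeting the 27 years threshold), but is set aside by (f): (f) is triggered — Dmitri is the subject of the report. (g), which would lift (f), is not triggered — no current Standing Approval is held. (b) remains available.
Exception (c) does not apply: the report carries no privilege marking.

No — exception (b) applies; the Ellisport Housing Agency is not required to disclose the report.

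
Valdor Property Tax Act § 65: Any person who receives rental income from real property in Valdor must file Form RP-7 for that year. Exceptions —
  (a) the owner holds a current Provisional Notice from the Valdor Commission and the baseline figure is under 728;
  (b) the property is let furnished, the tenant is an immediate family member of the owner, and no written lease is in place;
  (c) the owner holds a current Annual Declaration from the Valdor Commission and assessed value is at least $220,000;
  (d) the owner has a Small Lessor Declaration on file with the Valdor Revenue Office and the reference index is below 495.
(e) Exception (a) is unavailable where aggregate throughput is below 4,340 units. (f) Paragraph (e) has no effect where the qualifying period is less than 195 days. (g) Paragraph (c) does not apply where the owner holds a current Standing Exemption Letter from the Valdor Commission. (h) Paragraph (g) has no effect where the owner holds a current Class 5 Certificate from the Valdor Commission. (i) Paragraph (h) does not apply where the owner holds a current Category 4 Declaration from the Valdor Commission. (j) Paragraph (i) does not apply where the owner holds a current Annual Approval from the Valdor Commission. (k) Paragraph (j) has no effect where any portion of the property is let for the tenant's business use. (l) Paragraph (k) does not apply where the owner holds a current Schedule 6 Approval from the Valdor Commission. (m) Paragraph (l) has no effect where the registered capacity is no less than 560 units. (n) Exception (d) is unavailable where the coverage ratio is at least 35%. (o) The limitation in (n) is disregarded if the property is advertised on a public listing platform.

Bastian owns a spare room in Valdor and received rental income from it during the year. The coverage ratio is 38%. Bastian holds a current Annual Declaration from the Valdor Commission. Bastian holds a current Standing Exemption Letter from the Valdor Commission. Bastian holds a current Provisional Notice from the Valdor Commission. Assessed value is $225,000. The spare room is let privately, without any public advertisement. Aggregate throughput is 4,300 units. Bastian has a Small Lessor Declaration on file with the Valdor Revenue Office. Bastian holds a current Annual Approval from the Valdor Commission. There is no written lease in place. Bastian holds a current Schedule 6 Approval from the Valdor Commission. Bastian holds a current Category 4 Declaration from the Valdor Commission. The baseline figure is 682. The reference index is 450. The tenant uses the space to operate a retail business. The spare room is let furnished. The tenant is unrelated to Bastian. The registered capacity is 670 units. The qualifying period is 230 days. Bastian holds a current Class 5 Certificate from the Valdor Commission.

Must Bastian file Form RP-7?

Exception (a)'s conditions are all satisfied: a current Provisional Notice is held; the baseline figure is 682, under the 728 limit. Turning to paragraphs (e)–(f): (e) operates — aggregate throughput is 4,300 units, below the 4,340 units limit. (f), which would lift (e), does not operate here — the qualifying period is 230 days, not less than 195 days. (a) is therefore removed.
Exception (b) does not apply: the tenant is unrelated to the owner.
Exception (c): a current Annual Declaration is held; assessed value is $225,000, meeting the $220,000 threshold — every condition holds. But: (g) operates against (c): a current Standing Exemption Letter is held. (h) is triggered (a current Class 5 Certificate is held), but is displaced by (i): (i) operates against (h): a current Category 4 Declaration is held. (j) applies (a current Annual Approval is held), but yields to (k): (k) is triggered — the space is let for business use. (l) would limit (k) — a current Schedule 6 Approval is held — but (m) sets (l) aside: (m) operates against (l): the registered capacity is 670 units, meeting the 560 units threshold. So (c) is unavailable.
Exception (d) is satisfied on its face — a Small Lessor Declaration is on file; the reference index is 450, below the 495 limit. However, paragraphs (n)–(o) must be considered: (n) operates against (d): the coverage ratio is 38%, meeting the 35% threshold. (o) is inapplicable (the property is let privately without advertisement), so (n) stands. So (d) is unavailable.
None of the exceptions is available; § 65 applies in full.

Yes — Bastian must file Form RP-7.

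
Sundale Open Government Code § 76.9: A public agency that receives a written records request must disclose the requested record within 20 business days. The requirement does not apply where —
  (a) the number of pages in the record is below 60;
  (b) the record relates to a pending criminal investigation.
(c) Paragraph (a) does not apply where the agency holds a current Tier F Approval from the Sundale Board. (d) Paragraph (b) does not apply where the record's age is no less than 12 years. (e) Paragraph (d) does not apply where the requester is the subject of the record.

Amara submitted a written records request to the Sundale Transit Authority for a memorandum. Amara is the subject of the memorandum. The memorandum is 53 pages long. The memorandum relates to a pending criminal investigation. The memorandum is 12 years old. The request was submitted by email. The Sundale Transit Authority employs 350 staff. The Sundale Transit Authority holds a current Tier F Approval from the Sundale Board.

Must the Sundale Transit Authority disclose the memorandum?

No — exception (b) applies; the Sundale Transit Authority is not required to disclose the memorandum.

Exception (a) is satisfied on its face — the number of pages in the record is 53, below the 60 limit. But: (c) operates against (a): a current Tier F Approval is held. Exception (a) does not apply.
All of (b)'s requirements are met (the memorandum relates to a pending investigation). Considering the limiting provisions: (d) would limit (b) — the record's age is 12 years, meeting the 12 years threshold — but (e) sets (d) aside: (e) operates against (d): Amara is the subject of the memorandum. Exception (b) stands.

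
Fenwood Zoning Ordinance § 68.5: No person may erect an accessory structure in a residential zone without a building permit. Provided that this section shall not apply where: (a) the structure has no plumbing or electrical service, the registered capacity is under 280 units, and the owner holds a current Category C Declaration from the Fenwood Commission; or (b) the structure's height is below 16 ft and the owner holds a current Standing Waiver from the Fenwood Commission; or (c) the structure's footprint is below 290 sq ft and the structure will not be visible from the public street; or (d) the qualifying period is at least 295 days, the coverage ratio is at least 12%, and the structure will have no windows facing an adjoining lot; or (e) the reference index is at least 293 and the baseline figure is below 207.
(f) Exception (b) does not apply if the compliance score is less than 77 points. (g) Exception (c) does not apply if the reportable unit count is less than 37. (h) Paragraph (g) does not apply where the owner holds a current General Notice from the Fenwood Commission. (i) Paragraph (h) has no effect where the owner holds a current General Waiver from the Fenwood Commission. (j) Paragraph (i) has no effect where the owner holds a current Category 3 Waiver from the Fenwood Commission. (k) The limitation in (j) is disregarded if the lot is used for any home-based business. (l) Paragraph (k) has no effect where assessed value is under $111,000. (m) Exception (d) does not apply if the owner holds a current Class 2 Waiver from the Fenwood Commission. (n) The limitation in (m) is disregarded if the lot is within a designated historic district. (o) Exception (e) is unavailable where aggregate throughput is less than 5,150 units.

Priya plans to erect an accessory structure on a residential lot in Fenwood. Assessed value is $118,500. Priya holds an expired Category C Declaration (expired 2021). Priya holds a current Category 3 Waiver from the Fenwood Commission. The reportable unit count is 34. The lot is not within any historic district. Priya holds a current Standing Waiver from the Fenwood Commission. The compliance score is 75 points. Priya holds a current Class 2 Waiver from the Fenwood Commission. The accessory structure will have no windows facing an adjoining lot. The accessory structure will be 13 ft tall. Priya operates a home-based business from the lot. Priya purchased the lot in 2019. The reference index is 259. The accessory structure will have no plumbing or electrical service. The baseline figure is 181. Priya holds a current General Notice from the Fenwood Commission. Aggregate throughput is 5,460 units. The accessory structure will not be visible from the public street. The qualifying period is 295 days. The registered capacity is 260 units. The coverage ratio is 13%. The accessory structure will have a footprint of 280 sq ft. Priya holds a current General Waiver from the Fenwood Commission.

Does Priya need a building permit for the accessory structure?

Yes — Priya must obtain a building permit.

Exception (a) fails — no current Category C Declaration is held.
Exception (b) is satisfied on its face — the structure's height is 13 ft, below the 16 ft limit; a current Standing Waiver is held. However, paragraph (f) must be considered: (f) operates — the compliance score is 75 points, less than the 77 points limit. Exception (b) does not apply.
Exception (c) is satisfied on its face — the structure's footprint is 280 sq ft, below the 290 sq ft limit; the structure will not be visible from the street. But applying paragraphs (g)–(l): (g) is engaged — the reportable unit count is 34, less than the 37 limit. (h) would limit (g) — a current General Notice is held — but (i) sets (h) aside: (i) is triggered — a current General Waiver is held. (j) operates (a current Category 3 Waiver is held), but is set aside by (k): (k) operates against (j): a home-based business operates on the lot. (l) does not operate here (assessed value is $118,500, not under $111,000), so (k) stands. So (c) is unavailable.
Exception (d): the qualifying period is 295 days, meeting the 295 days threshold; the coverage ratio is 13%, meeting the 12% threshold; no windows face an adjoining lot — every condition holds. But: (m) is engaged — a current Class 2 Waiver is held. (n) is not engaged (the lot is not in a historic district), so (m) stands. So (d) is unavailable.
Exception (e) does not apply: the reference index is 259, short of 293.
None of the exceptions is available; § 68.5 applies in full.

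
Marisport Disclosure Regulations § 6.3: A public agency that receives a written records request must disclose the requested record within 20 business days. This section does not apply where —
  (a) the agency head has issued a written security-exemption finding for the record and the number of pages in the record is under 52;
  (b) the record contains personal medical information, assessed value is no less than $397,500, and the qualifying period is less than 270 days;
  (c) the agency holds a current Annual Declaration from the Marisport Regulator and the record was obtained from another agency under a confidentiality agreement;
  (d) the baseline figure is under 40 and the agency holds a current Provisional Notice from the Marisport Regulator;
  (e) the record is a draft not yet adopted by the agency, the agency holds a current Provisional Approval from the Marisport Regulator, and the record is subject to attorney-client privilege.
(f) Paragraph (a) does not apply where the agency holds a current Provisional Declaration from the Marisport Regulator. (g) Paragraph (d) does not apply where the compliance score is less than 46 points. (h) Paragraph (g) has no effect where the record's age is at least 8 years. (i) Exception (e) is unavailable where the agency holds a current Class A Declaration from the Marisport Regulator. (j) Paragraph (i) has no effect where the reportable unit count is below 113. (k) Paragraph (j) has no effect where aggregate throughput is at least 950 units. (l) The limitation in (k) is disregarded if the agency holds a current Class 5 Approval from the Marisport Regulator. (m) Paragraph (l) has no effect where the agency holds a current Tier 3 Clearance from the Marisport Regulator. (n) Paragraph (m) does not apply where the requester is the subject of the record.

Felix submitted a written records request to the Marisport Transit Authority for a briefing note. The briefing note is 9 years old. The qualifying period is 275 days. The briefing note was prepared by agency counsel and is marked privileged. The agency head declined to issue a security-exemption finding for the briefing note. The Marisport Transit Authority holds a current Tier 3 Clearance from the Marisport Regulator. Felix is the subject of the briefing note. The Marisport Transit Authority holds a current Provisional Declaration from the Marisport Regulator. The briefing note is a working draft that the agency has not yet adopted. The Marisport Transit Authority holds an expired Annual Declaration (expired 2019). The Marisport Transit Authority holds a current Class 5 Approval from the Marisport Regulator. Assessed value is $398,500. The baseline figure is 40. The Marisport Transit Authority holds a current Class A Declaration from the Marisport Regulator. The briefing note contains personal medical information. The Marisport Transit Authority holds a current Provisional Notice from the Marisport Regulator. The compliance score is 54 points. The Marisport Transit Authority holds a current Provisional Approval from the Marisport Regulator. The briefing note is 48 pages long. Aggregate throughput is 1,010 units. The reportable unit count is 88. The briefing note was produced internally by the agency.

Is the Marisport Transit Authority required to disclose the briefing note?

No — exception (e) applies; the Marisport Transit Authority is not required to disclose the briefing note.

Exception (a) does not apply: the agency head declined to issue a security-exemption finding.
Exception (b) fails — the qualifying period is 275 days, not less than 270 days.
Exception (c) does not apply: no current Annual Declaration is held.
Exception (d) does not apply: the baseline figure is 40, not under 40.
All of (e)'s requirements are met (the briefing note is an unadopted draft; a current Provisional Approval is held; the briefing note is privileged). Considering the limiting provisions: (i) is engaged (a current Class A Declaration is held), but is displaced by (j): (j) operates against (i): the reportable unit count is 88, below the 113 limit. (k) applies (aggregate throughput is 1,010 units, meeting the 950 units threshold), but is itself disapplied by (l): (l) operates against (k): a current Class 5 Approval is held. (m) is engaged (a current Tier 3 Clearance is held), but is set aside by (n): (n) is engaged — Felix is the subject of the briefing note. Exception (e) stands.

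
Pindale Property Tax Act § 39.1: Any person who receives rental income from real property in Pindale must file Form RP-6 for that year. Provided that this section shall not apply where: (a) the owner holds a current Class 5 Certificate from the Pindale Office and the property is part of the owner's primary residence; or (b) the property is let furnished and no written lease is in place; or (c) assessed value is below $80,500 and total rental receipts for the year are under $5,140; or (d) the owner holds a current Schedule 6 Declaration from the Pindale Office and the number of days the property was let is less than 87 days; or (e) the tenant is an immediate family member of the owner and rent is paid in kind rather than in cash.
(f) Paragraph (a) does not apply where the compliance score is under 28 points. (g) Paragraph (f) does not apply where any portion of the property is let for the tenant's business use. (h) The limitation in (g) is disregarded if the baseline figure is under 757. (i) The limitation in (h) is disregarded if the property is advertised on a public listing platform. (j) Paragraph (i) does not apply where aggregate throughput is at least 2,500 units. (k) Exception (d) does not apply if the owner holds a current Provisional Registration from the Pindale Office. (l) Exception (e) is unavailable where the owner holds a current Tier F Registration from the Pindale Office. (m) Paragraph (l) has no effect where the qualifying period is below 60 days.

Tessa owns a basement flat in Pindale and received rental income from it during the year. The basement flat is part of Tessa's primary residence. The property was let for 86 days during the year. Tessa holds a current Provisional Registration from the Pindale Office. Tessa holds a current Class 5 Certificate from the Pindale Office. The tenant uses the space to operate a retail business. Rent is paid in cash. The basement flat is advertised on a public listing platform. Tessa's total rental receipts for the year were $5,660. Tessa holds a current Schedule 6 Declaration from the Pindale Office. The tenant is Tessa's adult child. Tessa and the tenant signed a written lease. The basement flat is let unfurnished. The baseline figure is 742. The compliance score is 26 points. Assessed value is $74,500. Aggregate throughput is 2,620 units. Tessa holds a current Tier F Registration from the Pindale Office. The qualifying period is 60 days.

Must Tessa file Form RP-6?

Exception (a): a current Class 5 Certificate is held; the basement flat is part of the primary residence — every condition holds. But: (f) operates against (a): the compliance score is 26 points, under the 28 points limit. (g) operates (the space is let for business use), but is displaced by (h): (h) operates against (g): the baseline figure is 742, under the 757 limit. (i) would limit (h) — the property is publicly advertised — but (j) sets (i) aside: (j) is engaged — aggregate throughput is 2,620 units, meeting the 2,500 units threshold. So (a) is unavailable.
Exception (b) does not apply: the property is let unfurnished.
Exception (c) requires that total rental receipts for the year are under $5,140; but total rental receipts for the year are $5,660, not under $5,140, so (c) is unavailable.
Exception (d)'s conditions are all satisfied: a current Schedule 6 Declaration is held; the number of days the property was let is 86 days, less than the 87 days limit. However, paragraph (k) must be considered: (k) operates against (d): a current Provisional Registration is held. (d) is therefore removed.
Exception (e) requires that rent is paid in kind rather than in cash; but rent is paid in cash, so (e) is unavailable.
None of the exceptions is available; § 39.1 applies in full.

Yes — Tessa must file Form RP-6.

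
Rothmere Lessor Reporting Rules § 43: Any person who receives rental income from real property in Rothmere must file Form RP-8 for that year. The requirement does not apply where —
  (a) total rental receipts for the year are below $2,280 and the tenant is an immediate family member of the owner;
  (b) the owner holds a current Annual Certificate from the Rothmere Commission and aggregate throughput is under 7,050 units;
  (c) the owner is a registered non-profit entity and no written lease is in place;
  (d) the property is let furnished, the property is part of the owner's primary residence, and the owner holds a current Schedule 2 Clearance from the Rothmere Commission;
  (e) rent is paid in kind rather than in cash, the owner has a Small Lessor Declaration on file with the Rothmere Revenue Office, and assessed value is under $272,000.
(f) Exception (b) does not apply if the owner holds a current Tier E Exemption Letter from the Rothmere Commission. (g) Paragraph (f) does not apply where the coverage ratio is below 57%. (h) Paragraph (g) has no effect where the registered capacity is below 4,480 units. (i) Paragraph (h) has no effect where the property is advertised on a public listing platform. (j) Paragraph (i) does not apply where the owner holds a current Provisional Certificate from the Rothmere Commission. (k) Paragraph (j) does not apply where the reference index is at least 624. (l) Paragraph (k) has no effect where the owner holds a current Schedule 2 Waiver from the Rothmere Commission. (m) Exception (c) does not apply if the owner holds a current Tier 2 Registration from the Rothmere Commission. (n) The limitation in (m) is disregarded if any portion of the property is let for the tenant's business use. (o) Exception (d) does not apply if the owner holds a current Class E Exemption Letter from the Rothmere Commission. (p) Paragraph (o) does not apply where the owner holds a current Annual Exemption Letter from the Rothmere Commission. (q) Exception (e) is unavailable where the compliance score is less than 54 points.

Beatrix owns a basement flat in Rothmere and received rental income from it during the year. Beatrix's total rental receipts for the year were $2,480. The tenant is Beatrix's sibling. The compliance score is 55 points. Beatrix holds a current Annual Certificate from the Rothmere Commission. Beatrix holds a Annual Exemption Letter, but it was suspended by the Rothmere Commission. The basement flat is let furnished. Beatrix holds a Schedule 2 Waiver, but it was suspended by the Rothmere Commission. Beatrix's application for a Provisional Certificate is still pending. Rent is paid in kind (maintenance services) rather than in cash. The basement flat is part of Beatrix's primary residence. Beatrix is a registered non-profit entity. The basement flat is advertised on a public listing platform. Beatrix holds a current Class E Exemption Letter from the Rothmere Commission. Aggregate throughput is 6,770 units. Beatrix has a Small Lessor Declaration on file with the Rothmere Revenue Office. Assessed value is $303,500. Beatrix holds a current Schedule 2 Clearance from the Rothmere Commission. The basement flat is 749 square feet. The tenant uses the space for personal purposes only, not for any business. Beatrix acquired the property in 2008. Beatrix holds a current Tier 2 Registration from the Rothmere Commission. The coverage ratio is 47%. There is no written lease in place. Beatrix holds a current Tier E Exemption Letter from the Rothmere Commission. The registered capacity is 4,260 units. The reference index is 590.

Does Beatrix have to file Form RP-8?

Exception (a) fails — total rental receipts for the year are $2,480, not below $2,280.
Exception (b): a current Annual Certificate is held; aggregate throughput is 6,770 units, under the 7,050 units limit — every condition holds. Applying paragraphs (f)–(l): (f) is triggered (a current Tier E Exemption Letter is held), but is set aside by (g): (g) is engaged — the coverage ratio is 47%, below the 57% limit. (h) is engaged (the registered capacity is 4,260 units, below the 4,480 units limit), but is set aside by (i): (i) operates against (h): the property is publicly advertised. (j) is not triggered (there is no Provisional Certificate in force), so (i) stands. So (b) applies.
Exception (c)'s conditions are all satisfied: Beatrix is a registered non-profit; there is no written lease. However, paragraphs (m)–(n) must be considered: (m) is triggered — a current Tier 2 Registration is held. (n) is not triggered (the space is used for personal purposes only), so (m) stands. (c) is therefore removed.
Exception (d)'s conditions are all satisfied: the property is let furnished; the basement flat is part of the primary residence; a current Schedule 2 Clearance is held. But: (o) operates against (d): a current Class E Exemption Letter is held. (p) is not engaged (no current Annual Exemption Letter is held), so (o) stands. (d) is therefore removed.
Exception (e) fails — assessed value is $303,500, not under $272,000.

No — exception (b) applies; Beatrix is not required to file Form RP-8.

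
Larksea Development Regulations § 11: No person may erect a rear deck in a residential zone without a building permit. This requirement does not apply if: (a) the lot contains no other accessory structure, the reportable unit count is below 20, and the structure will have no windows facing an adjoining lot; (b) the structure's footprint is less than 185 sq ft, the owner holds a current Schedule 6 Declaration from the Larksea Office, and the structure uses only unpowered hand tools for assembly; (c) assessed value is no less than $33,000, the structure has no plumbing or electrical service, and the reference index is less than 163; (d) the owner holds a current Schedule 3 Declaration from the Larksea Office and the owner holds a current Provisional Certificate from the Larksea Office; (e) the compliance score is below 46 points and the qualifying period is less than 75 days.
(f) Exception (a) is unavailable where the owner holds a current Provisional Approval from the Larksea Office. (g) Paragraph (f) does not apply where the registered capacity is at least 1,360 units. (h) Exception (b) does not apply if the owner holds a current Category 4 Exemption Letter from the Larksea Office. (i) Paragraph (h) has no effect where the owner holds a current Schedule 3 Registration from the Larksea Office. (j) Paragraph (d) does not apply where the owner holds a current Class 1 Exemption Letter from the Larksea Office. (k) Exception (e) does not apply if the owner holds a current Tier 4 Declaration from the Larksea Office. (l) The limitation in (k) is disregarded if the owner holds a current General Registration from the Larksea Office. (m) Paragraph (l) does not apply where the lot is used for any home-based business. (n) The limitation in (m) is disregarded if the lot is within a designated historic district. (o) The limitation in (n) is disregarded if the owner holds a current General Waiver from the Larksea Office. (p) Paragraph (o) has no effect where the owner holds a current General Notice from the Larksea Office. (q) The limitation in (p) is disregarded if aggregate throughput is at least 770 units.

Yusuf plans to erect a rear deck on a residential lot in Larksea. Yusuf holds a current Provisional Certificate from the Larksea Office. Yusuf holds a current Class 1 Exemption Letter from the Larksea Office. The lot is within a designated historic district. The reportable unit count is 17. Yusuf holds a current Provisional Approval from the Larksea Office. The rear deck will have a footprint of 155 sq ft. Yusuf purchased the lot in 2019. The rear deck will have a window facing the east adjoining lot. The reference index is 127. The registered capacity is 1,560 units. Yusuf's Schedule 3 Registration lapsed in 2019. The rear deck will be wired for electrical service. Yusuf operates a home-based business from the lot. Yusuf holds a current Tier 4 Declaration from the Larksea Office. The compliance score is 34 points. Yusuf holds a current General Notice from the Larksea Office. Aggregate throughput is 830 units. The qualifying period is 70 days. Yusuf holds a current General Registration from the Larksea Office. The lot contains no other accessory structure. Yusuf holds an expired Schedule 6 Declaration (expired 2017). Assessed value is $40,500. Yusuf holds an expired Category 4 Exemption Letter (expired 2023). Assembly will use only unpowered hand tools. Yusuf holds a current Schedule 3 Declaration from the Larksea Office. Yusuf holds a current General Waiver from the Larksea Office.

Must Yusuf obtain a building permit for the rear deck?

Exception (a) does not apply: a window faces an adjoining lot.
Exception (b) fails — there is no Schedule 6 Declaration in force.
Exception (c) fails — electrical service is planned.
Exception (d)'s conditions are all satisfied: a current Schedule 3 Declaration is held; a current Provisional Certificate is held. But applying paragraph (j): (j) is engaged — a current Class 1 Exemption Letter is held. Exception (d) does not apply.
Exception (e)'s conditions are all satisfied: the compliance score is 34 points, below the 46 points limit; the qualifying period is 70 days, less than the 75 days limit. But: (k) operates — a current Tier 4 Declaration is held. (l) would limit (k) — a current General Registration is held — but (m) sets (l) aside: (m) is triggered — a home-based business operates on the lot. (n) would limit (m) — the lot is in a historic district — but (o) sets (n) aside: (o) operates against (n): a current General Waiver is held. (p) would limit (o) — a current General Notice is held — but (q) sets (p) aside: (q) operates against (p): aggregate throughput is 830 units, meeting the 770 units threshold. (e) is therefore removed.
None of the exceptions is available; § 11 applies in full.

Yes — Yusuf must obtain a building permit.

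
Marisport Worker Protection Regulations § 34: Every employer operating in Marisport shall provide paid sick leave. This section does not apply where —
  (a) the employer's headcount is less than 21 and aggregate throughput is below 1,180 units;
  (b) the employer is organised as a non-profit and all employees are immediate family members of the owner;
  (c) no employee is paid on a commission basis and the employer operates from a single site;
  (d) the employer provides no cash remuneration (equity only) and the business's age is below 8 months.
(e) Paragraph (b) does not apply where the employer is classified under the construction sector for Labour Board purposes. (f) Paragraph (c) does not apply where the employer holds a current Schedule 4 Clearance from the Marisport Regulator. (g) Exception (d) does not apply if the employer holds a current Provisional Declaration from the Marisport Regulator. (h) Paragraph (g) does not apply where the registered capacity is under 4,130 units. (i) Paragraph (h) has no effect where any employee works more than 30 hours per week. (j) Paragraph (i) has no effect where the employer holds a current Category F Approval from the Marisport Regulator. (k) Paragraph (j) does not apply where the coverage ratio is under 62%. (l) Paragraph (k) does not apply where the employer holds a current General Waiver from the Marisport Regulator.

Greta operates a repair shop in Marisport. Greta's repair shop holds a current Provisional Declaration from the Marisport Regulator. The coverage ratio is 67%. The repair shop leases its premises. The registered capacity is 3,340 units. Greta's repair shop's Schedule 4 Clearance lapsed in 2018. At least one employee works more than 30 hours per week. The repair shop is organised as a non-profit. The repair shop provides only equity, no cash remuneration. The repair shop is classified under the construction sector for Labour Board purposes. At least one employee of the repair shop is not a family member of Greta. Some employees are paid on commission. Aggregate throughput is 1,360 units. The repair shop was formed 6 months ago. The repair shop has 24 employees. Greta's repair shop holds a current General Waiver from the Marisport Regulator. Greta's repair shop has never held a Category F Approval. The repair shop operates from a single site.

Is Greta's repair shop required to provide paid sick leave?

Exception (a) does not apply: the employer's headcount is 24, not less than 21.
Exception (b) requires that all employees are immediate family members of the owner; but at least one employee is not a family member, so (b) is unavailable.
Exception (c) fails — some employees are paid on commission.
Exception (d)'s conditions are all satisfied: remuneration is equity-only; the business's age is 6 months, below the 8 months limit. But: (g) is engaged — a current Provisional Declaration is held. (h) operates (the registered capacity is 3,340 units, under the 4,130 units limit), but is displaced by (i): (i) operates against (h): at least one employee exceeds 30 hours/week. (j), which would lift (i), is not engaged — no current Category F Approval is held. So (d) is unavailable.
No exception is made out. Greta's repair shop falls within the general rule.

Yes — Greta's repair shop must provide paid sick leave.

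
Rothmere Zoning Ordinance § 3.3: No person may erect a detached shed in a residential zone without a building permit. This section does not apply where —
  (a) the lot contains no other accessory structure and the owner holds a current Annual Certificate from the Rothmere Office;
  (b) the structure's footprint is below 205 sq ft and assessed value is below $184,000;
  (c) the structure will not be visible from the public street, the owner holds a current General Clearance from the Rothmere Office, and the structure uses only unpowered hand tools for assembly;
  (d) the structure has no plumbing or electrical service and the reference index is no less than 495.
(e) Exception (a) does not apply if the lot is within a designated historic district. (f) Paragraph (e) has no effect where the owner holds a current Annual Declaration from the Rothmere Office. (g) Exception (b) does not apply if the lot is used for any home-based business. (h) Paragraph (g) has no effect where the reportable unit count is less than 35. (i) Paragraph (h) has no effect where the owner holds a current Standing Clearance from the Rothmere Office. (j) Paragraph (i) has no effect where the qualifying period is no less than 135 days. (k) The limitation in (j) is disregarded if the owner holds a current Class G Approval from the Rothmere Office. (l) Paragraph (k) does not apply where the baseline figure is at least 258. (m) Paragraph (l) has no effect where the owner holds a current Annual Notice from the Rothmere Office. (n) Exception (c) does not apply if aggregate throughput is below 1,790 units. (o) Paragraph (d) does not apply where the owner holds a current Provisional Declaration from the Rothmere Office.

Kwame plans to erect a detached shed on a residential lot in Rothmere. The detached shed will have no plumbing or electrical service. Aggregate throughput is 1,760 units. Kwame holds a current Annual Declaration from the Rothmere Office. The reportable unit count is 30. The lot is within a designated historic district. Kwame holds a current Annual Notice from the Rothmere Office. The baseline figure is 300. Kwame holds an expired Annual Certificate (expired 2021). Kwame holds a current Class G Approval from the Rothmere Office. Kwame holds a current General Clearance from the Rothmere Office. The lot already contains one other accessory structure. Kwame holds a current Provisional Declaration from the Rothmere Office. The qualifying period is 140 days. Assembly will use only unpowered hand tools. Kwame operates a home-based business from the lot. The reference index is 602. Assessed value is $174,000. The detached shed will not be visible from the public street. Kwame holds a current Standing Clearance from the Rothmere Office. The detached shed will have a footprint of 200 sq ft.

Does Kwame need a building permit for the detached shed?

Exception (a) fails — the lot already has another accessory structure.
All of (b)'s requirements are met (the structure's footprint is 200 sq ft, below the 205 sq ft limit; assessed value is $174,000, below the $184,000 limit). But applying paragraphs (g)–(m): (g) is engaged — a home-based business operates on the lot. (h) operates (the reportable unit count is 30, less than the 35 limit), but is displaced by (i): (i) applies — a current Standing Clearance is held. (j) would limit (i) — the qualifying period is 140 days, meeting the 135 days threshold — but (k) sets (j) aside: (k) operates against (j): a current Class G Approval is held. (l) would limit (k) — the baseline figure is 300, meeting the 258 threshold — but (m) sets (l) aside: (m) operates — a current Annual Notice is held. (b) is therefore removed.
Exception (c): the structure will not be visible from the street; a current General Clearance is held; assembly uses only hand tools — every condition holds. However, paragraph (n) must be considered: (n) applies — aggregate throughput is 1,760 units, below the 1,790 units limit. So (c) is unavailable.
Exception (d) is satisfied on its face — there is no plumbing or electrical service; the reference index is 602, meeting the 495 threshold. But applying paragraph (o): (o) operates against (d): a current Provisional Declaration is held. (d) is therefore removed.
None of the exceptions is available; § 3.3 applies in full.

Yes — Kwame must obtain a building permit.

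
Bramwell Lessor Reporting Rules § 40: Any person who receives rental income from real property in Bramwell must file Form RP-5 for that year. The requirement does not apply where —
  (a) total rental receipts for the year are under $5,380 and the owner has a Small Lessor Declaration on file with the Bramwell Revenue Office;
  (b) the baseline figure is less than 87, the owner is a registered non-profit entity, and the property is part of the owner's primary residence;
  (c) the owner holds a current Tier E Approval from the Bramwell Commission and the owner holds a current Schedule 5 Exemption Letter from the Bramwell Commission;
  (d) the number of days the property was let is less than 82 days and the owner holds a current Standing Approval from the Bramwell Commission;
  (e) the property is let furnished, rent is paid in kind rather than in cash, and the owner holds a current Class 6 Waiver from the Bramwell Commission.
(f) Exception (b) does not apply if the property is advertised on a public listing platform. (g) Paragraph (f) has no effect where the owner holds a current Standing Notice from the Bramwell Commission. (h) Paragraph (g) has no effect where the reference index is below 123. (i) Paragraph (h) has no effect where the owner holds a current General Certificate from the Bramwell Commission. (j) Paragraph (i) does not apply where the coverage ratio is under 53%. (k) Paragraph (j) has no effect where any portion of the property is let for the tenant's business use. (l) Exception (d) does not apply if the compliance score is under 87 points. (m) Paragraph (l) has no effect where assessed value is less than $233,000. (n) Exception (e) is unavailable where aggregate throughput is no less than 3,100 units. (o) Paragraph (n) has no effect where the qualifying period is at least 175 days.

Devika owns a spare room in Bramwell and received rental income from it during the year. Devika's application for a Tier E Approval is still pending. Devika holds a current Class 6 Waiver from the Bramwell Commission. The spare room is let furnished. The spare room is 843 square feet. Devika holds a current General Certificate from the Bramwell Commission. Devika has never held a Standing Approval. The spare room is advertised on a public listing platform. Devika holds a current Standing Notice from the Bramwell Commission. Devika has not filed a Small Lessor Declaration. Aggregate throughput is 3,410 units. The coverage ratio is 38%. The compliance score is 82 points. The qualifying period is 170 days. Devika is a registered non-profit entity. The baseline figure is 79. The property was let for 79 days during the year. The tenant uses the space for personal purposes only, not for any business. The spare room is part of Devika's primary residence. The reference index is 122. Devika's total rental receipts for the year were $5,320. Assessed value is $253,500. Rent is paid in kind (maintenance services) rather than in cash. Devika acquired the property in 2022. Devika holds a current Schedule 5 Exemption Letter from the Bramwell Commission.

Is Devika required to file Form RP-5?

Yes — Devika must file Form RP-5.

Exception (a) does not apply: no Small Lessor Declaration is on file.
All of (b)'s requirements are met (the baseline figure is 79, less than the 87 limit; Devika is a registered non-profit; the spare room is part of the primary residence). However, paragraphs (f)–(k) must be considered: (f) operates against (b): the property is publicly advertised. (g) is triggered (a current Standing Notice is held), but yields to (h): (h) is engaged — the reference index is 122, below the 123 limit. (i) would limit (h) — a current General Certificate is held — but (j) sets (i) aside: (j) operates against (i): the coverage ratio is 38%, under the 53% limit. (k) is not engaged (the space is used for personal purposes only), so (j) stands. (b) is therefore removed.
Exception (c) does not apply: no current Tier E Approval is held.
Exception (d) fails — the Standing Approval is not current.
Exception (e)'s conditions are all satisfied: the property is let furnished; rent is paid in kind; a current Class 6 Waiver is held. But: (n) operates against (e): aggregate throughput is 3,410 units, meeting the 3,100 units threshold. (o) is not triggered (the qualifying period is 170 days, short of 175 days), so (n) stands. So (e) is unavailable.
None of the exceptions is available; § 40 applies in full.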